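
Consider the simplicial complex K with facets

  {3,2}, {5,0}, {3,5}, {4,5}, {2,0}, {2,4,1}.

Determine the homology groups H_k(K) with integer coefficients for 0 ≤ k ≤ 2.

Take the total order 0 < 1 < 2 < 3 < 4 < 5 on the vertex set. Then K (dimension 2) consists of the simplices:

  0-simplices (6): [0], [1], [2], [3], [4], [5]
  1-simplices (8): [0,2], [0,5], [1,2], [1,4], [2,3], [2,4], [3,5], [4,5]
  2-simplices (1): [1,2,4]

giving chain groups C_0 ≅ Z^6, C_1 ≅ Z^8, C_2 ≅ Z^1.

The boundary map ∂_1: C_1 → C_0 sends each edge [p,q] (with p < q) to q − p. For instance
  ∂[2,3] = [3] − [2].
The 6×8 boundary matrix has rank 5 and Smith normal form diag(1,1,1,1,1).

∂_2: C_2 → C_1 maps a triangle to the signed sum of its edges. For instance
  ∂[1,2,4] = [2,4] − [1,4] + [1,2].
The 8×1 boundary matrix has rank 1 and Smith normal form diag(1).

Reading off H_k = ker ∂_k / im ∂_{k+1}:

  H_0: rank C_0 − rank ∂_1 = 6 − 5 = 1, and the invariant factors of ∂_1 are all 1, so H_0 ≅ Z.
  H_1: rank ker ∂_1 − rank ∂_2 = (8 − 5) − 1 = 2, and the invariant factors of ∂_2 are all 1, so H_1 ≅ Z^2.
  H_2: rank ker ∂_2 − rank ∂_3 = (1 − 1) − 0 = 0, and there is no ∂_3, so H_2 ≅ 0.

As a check, the Euler characteristic is 6 − 8 + 1 = -1, which agrees with 1 − 2 + 0 = -1.

H_0 = Z,  H_1 = Z^2,  H_2 = 0.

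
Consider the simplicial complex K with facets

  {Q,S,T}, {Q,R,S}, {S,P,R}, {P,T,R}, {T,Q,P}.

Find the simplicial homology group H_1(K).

Fix the vertex order P < Q < R < S < T and write every simplex with vertices in increasing order. Then dim K = 2 and the simplices of K are:

  0-simplices (5): P, Q, R, S, T
  1-simplices (10): PQ, PR, PS, PT, QR, QS, QT, RS, RT, ST
  2-simplices (5): PQT, PRS, PRT, QRS, QST

Hence C_0 ≅ Z^5, C_1 ≅ Z^10, C_2 ≅ Z^5.

∂_1: C_1 → C_0 sends each edge [p,q] (with p < q) to q − p. For instance
  ∂RS = S − R.
As a 5×10 matrix over Z this has rank 4, with invariant factors (1,1,1,1).

Boundary ∂_2: C_2 → C_1 acts by ∂[p,q,r] = [q,r] − [p,r] + [p,q]. For instance
  ∂QRS = RS − QS + QR,
  ∂QST = ST − QT + QS.
The resulting 10×5 matrix has rank 5, and its Smith normal form has invariant factors (1,1,1,1,1).

Now H_k = ker ∂_k / im ∂_{k+1}, so:

  H_1: rank ker ∂_1 − rank ∂_2 = (10 − 4) − 5 = 1, and the invariant factors of ∂_2 are all 1, so H_1 = Z.

H_1 ≅ Z.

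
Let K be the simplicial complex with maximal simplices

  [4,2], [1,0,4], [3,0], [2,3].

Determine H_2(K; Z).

H_2 ≅ 0.

Order the vertices as 0 < 1 < 2 < 3 < 4. Listing each simplex with vertices in this order, K has dimension 2 with simplices:

  0-simplices (5): [0], [1], [2], [3], [4]
  1-simplices (6): [0,1], [0,3], [0,4], [1,4], [2,3], [2,4]
  2-simplices (1): [0,1,4]

so the chain groups are C_0 ≅ Z^5, C_1 ≅ Z^6, C_2 ≅ Z^1.

Boundary ∂_1: C_1 → C_0 is given by ∂[p,q] = [q] − [p]. For instance
  ∂[0,4] = [4] − [0].
As a 5×6 matrix over Z this has rank 4, with invariant factors (1,1,1,1).

Boundary ∂_2: C_2 → C_1 maps a triangle to the signed sum of its edges. For instance
  ∂[0,1,4] = [1,4] − [0,4] + [0,1].
As a 6×1 matrix over Z this has rank 1, with invariant factors (1).

Computing H_k = (kernel of ∂_k) / (image of ∂_{k+1}):

  H_2: rank ker ∂_2 − rank ∂_3 = (1 − 1) − 0 = 0, and there is no ∂_3, so H_2 ≅ 0.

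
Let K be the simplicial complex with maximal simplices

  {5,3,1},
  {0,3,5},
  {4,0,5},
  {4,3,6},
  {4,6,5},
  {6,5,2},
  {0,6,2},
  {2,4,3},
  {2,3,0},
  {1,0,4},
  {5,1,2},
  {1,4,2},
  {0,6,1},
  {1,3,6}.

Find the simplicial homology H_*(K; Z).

Order the vertices as 0 < 1 < 2 < 3 < 4 < 5 < 6. Listing each simplex with vertices in this order, K has dimension 2 with simplices:

  0-simplices (7): [0], [1], [2], [3], [4], [5], [6]
  1-simplices (21): [0,1], [0,2], [0,3], [0,4], [0,5], [0,6], [1,2], [1,3], [1,4], [1,5], [1,6], [2,3], [2,4], [2,5], [2,6], [3,4], [3,5], [3,6], [4,5], [4,6], [5,6]
  2-simplices (14): [0,1,4], [0,1,6], [0,2,3], [0,2,6], [0,3,5], [0,4,5], [1,2,4], [1,2,5], [1,3,5], [1,3,6], [2,3,4], [2,5,6], [3,4,6], [4,5,6]

giving chain groups C_0 ≅ Z^7, C_1 ≅ Z^21, C_2 ≅ Z^14.

The boundary map ∂_1: C_1 → C_0 maps an edge to its endpoints' difference, ∂[p,q] = q − p.
As a 7×21 matrix over Z this has rank 6, with invariant factors (1,1,1,1,1,1).

∂_2: C_2 → C_1 maps a triangle to the signed sum of its edges. For instance
  ∂[2,3,4] = [3,4] − [2,4] + [2,3],
  ∂[4,5,6] = [5,6] − [4,6] + [4,5].
As a 21×14 matrix over Z this has rank 13, with invariant factors (1,1,1,1,1,1,1,1,1,1,1,1,1).

Reading off H_k = ker ∂_k / im ∂_{k+1}:

  H_0: rank C_0 − rank ∂_1 = 7 − 6 = 1, and the invariant factors of ∂_1 are all 1, so H_0 ≅ Z.
  H_1: rank ker ∂_1 − rank ∂_2 = (21 − 6) − 13 = 2, and the invariant factors of ∂_2 are all 1, so H_1 ≅ Z^2.
  H_2: rank ker ∂_2 − rank ∂_3 = (14 − 13) − 0 = 1, and there is no ∂_3, so H_2 ≅ Z.

H_0 ≅ Z,  H_1 ≅ Z^2,  H_2 ≅ Z.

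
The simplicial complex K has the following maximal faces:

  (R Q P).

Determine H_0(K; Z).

H_0 = Z.

K has 3 vertices, 3 edges, 1 triangle.
rank ∂_0 = 0, rank ∂_1 = 2 ⇒ b_0 = 3 − 0 − 2 = 1; all invariant factors of ∂_1 are 1 so no torsion. So H_0 ≅ Z.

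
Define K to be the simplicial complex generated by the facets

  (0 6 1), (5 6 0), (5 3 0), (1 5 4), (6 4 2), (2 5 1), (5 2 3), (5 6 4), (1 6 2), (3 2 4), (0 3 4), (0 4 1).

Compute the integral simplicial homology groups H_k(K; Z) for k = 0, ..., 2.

H_0 ≅ Z,  H_1 ≅ Z_2,  H_2 = 0.

Fix the vertex order 0 < 1 < 2 < 3 < 4 < 5 < 6 and write every simplex with vertices in increasing order. Then dim K = 2 and the simplices of K are:

  0-simplices (7): [0], [1], [2], [3], [4], [5], [6]
  1-simplices (18): [0,1], [0,3], [0,4], [0,5], [0,6], [1,2], [1,4], [1,5], [1,6], [2,3], [2,4], [2,5], [2,6], [3,4], [3,5], [4,5], [4,6], [5,6]
  2-simplices (12): [0,1,4], [0,1,6], [0,3,4], [0,3,5], [0,5,6], [1,2,5], [1,2,6], [1,4,5], [2,3,4], [2,3,5], [2,4,6], [4,5,6]

Hence C_0 ≅ Z^7, C_1 ≅ Z^18, C_2 ≅ Z^12.

∂_1: C_1 → C_0 maps an edge to its endpoints' difference, ∂[p,q] = q − p.
As a 7×18 matrix over Z this has rank 6, with invariant factors (1,1,1,1,1,1).

Boundary ∂_2: C_2 → C_1 sends each 2-simplex [p,q,r] to [q,r] − [p,r] + [p,q]. For instance
  ∂[0,3,5] = [3,5] − [0,5] + [0,3],
  ∂[1,2,6] = [2,6] − [1,6] + [1,2].
The resulting 18×12 matrix has rank 12, and its Smith normal form has invariant factors (1,1,1,1,1,1,1,1,1,1,1,2).

Computing H_k = (kernel of ∂_k) / (image of ∂_{k+1}):

  H_0: rank C_0 − rank ∂_1 = 7 − 6 = 1, and the invariant factors of ∂_1 are all 1, so H_0 = Z.
  H_1: rank ker ∂_1 − rank ∂_2 = (18 − 6) − 12 = 0, and ∂_2 has invariant factor 2 > 1, so H_1 = Z_2.
  H_2: rank ker ∂_2 − rank ∂_3 = (12 − 12) − 0 = 0, and there is no ∂_3, so H_2 = 0.

As a check, the Euler characteristic is 7 − 18 + 12 = 1, which agrees with 1 − 0 + 0 = 1.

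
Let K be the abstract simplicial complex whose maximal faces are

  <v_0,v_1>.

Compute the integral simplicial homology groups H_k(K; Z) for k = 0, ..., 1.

Order the vertices as v_0 < v_1. Listing each simplex with vertices in this order, K has dimension 1 with simplices:

  0-simplices (2): [v_0], [v_1]
  1-simplices (1): [v_0,v_1]

giving chain groups C_0 ≅ Z^2, C_1 ≅ Z^1.

The boundary map ∂_1: C_1 → C_0 sends each edge [p,q] (with p < q) to q − p. For instance
  ∂[v_0,v_1] = [v_1] − [v_0].
As a 2×1 matrix over Z this has rank 1, with invariant factors (1).

Computing H_k = (kernel of ∂_k) / (image of ∂_{k+1}):

  H_0: rank C_0 − rank ∂_1 = 2 − 1 = 1, and the invariant factors of ∂_1 are all 1, so H_0 ≅ Z.
  H_1: rank ker ∂_1 − rank ∂_2 = (1 − 1) − 0 = 0, and there is no ∂_2, so H_1 ≅ 0.

H_0 = Z,  H_1 = 0.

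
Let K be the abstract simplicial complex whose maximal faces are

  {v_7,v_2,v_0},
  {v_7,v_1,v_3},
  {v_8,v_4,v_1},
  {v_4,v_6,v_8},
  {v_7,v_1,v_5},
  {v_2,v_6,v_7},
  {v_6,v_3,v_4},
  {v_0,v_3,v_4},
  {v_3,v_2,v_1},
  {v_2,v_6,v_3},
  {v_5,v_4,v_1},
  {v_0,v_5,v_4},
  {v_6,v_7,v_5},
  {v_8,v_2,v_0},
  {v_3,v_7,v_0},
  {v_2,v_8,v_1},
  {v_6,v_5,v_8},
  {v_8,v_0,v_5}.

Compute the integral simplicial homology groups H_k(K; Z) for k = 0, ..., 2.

H_0 ≅ Z,  H_1 ≅ Z ⊕ Z/2,  H_2 = 0.

We work with the vertex ordering v_0 < v_1 < v_2 < v_3 < v_4 < v_5 < v_6 < v_7 < v_8. The simplices of K, each written with vertices in increasing order, are:

  0-simplices (9): [v_0], [v_1], [v_2], [v_3], [v_4], [v_5], [v_6], [v_7], [v_8]
  1-simplices (27): (27 of them)
  2-simplices (18): (18 of them)

Hence C_0 ≅ Z^9, C_1 ≅ Z^27, C_2 ≅ Z^18.

Boundary ∂_1: C_1 → C_0 maps an edge to its endpoints' difference, ∂[p,q] = q − p. For instance
  ∂[v_2,v_3] = [v_3] − [v_2].
The resulting 9×27 matrix has rank 8, and its Smith normal form has invariant factors (1,1,1,1,1,1,1,1).

∂_2: C_2 → C_1 acts by ∂[p,q,r] = [q,r] − [p,r] + [p,q]. For instance
  ∂[v_4,v_6,v_8] = [v_6,v_8] − [v_4,v_8] + [v_4,v_6],
  ∂[v_0,v_5,v_8] = [v_5,v_8] − [v_0,v_8] + [v_0,v_5].
This gives a 27×18 integer matrix of rank 18; reducing to Smith normal form yields diagonal entries (1,1,1,1,1,1,1,1,1,1,1,1,1,1,1,1,1,2).

Reading off H_k = ker ∂_k / im ∂_{k+1}:

  H_0: rank C_0 − rank ∂_1 = 9 − 8 = 1, and the invariant factors of ∂_1 are all 1, so H_0 ≅ Z.
  H_1: rank ker ∂_1 − rank ∂_2 = (27 − 8) − 18 = 1, and ∂_2 has invariant factor 2 > 1, so H_1 ≅ Z ⊕ Z/2.
  H_2: rank ker ∂_2 − rank ∂_3 = (18 − 18) − 0 = 0, and there is no ∂_3, so H_2 ≅ 0.

As a check, the Euler characteristic is 9 − 27 + 18 = 0, which agrees with 1 − 1 + 0 = 0.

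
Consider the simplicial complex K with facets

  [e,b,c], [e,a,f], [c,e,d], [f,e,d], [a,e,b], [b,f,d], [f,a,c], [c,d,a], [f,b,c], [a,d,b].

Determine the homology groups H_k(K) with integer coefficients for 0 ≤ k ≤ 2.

H_0 = Z,  H_1 = Z/2,  H_2 = 0.

We work with the vertex ordering a < b < c < d < e < f. The simplices of K, each written with vertices in increasing order, are:

  0-simplices (6): a, b, c, d, e, f
  1-simplices (15): ab, ac, ad, ae, af, bc, bd, be, bf, cd, ce, cf, de, df, ef
  2-simplices (10): abd, abe, acd, acf, aef, bce, bcf, bdf, cde, def

so the chain groups are C_0 ≅ Z^6, C_1 ≅ Z^15, C_2 ≅ Z^10.

The boundary map ∂_1: C_1 → C_0 maps an edge to its endpoints' difference, ∂[p,q] = q − p. For instance
  ∂ad = d − a.
The 6×15 boundary matrix has rank 5 and Smith normal form diag(1,1,1,1,1).

The boundary map ∂_2: C_2 → C_1 sends each 2-simplex [p,q,r] to [q,r] − [p,r] + [p,q]. For instance
  ∂bcf = cf − bf + bc,
  ∂def = ef − df + de.
The 15×10 boundary matrix has rank 10 and Smith normal form diag(1,1,1,1,1,1,1,1,1,2).

From H_k ≅ ker(∂_k) / im(∂_{k+1}) we obtain:

  H_0: rank C_0 − rank ∂_1 = 6 − 5 = 1, and the invariant factors of ∂_1 are all 1, so H_0 = Z.
  H_1: rank ker ∂_1 − rank ∂_2 = (15 − 5) − 10 = 0, and ∂_2 has invariant factor 2 > 1, so H_1 = Z/2.
  H_2: rank ker ∂_2 − rank ∂_3 = (10 − 10) − 0 = 0, and there is no ∂_3, so H_2 = 0.

As a check, the Euler characteristic is 6 − 15 + 10 = 1, which agrees with 1 − 0 + 0 = 1.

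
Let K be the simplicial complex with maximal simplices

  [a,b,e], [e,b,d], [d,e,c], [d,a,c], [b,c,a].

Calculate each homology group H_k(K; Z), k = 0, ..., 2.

H_0 ≅ Z,  H_1 ≅ Z,  H_2 = 0.

Take the total order a < b < c < d < e on the vertex set. Then K (dimension 2) consists of the simplices:

  0-simplices (5): a, b, c, d, e
  1-simplices (10): ab, ac, ad, ae, bc, bd, be, cd, ce, de
  2-simplices (5): abc, abe, acd, bde, cde

so the chain groups are C_0 ≅ Z^5, C_1 ≅ Z^10, C_2 ≅ Z^5.

∂_1: C_1 → C_0 maps an edge to its endpoints' difference, ∂[p,q] = q − p. For instance
  ∂ab = b − a.
The resulting 5×10 matrix has rank 4, and its Smith normal form has invariant factors (1,1,1,1).

Boundary ∂_2: C_2 → C_1 maps a triangle to the signed sum of its edges. For instance
  ∂acd = cd − ad + ac,
  ∂bde = de − be + bd.
As a 10×5 matrix over Z this has rank 5, with invariant factors (1,1,1,1,1).

Reading off H_k = ker ∂_k / im ∂_{k+1}:

  H_0: rank C_0 − rank ∂_1 = 5 − 4 = 1, and the invariant factors of ∂_1 are all 1, so H_0 = Z.
  H_1: rank ker ∂_1 − rank ∂_2 = (10 − 4) − 5 = 1, and the invariant factors of ∂_2 are all 1, so H_1 = Z.
  H_2: rank ker ∂_2 − rank ∂_3 = (5 − 5) − 0 = 0, and there is no ∂_3, so H_2 = 0.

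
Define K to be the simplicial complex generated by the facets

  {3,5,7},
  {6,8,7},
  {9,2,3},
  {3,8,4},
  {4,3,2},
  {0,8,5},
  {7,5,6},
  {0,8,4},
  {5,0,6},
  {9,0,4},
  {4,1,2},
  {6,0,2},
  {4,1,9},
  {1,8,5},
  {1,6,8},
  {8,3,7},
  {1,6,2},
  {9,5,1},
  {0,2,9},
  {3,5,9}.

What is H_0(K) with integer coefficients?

Order the vertices as 0 < 1 < 2 < 3 < 4 < 5 < 6 < 7 < 8 < 9. Listing each simplex with vertices in this order, K has dimension 2 with simplices:

  0-simplices (10): [0], [1], [2], [3], [4], [5], [6], [7], [8], [9]
  1-simplices (30): (30 of them)
  2-simplices (20): (20 of them)

so the chain groups are C_0 ≅ Z^10, C_1 ≅ Z^30, C_2 ≅ Z^20.

Boundary ∂_1: C_1 → C_0 is given by ∂[p,q] = [q] − [p].
The resulting 10×30 matrix has rank 9, and its Smith normal form has invariant factors (1,1,1,1,1,1,1,1,1).

Boundary ∂_2: C_2 → C_1 acts by ∂[p,q,r] = [q,r] − [p,r] + [p,q]. For instance
  ∂[0,2,6] = [2,6] − [0,6] + [0,2],
  ∂[3,4,8] = [4,8] − [3,8] + [3,4].
The resulting 30×20 matrix has rank 20, and its Smith normal form has invariant factors (1,1,1,1,1,1,1,1,1,1,1,1,1,1,1,1,1,1,1,2).

Reading off H_k = ker ∂_k / im ∂_{k+1}:

  H_0: rank C_0 − rank ∂_1 = 10 − 9 = 1, and the invariant factors of ∂_1 are all 1, so H_0 = Z.

H_0 = Z.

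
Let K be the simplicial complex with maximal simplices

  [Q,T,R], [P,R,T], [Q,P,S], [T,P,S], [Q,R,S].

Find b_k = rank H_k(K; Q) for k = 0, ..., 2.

b_0 = 1, b_1 = 1, b_2 = 0.

Take the total order P < Q < R < S < T on the vertex set. Then K (dimension 2) consists of the simplices:

  0-simplices (5): P, Q, R, S, T
  1-simplices (10): PQ, PR, PS, PT, QR, QS, QT, RS, RT, ST
  2-simplices (5): PQS, PRT, PST, QRS, QRT

Hence C_0 ≅ Z^5, C_1 ≅ Z^10, C_2 ≅ Z^5.

The boundary map ∂_1: C_1 → C_0 maps an edge to its endpoints' difference, ∂[p,q] = q − p.
As a 5×10 matrix over Z this has rank 4, with invariant factors (1,1,1,1).

Boundary ∂_2: C_2 → C_1 acts by ∂[p,q,r] = [q,r] − [p,r] + [p,q]. For instance
  ∂QRS = RS − QS + QR,
  ∂PRT = RT − PT + PR.
The resulting 10×5 matrix has rank 5, and its Smith normal form has invariant factors (1,1,1,1,1).

Reading off H_k = ker ∂_k / im ∂_{k+1}:

  H_0: rank C_0 − rank ∂_1 = 5 − 4 = 1, and the invariant factors of ∂_1 are all 1, so H_0 ≅ Z.
  H_1: rank ker ∂_1 − rank ∂_2 = (10 − 4) − 5 = 1, and the invariant factors of ∂_2 are all 1, so H_1 ≅ Z.
  H_2: rank ker ∂_2 − rank ∂_3 = (5 − 5) − 0 = 0, and there is no ∂_3, so H_2 ≅ 0.

As a check, the Euler characteristic is 5 − 10 + 5 = 0, which agrees with 1 − 1 + 0 = 0.

Hence the Betti numbers are b_0 = 1, b_1 = 1, b_2 = 0.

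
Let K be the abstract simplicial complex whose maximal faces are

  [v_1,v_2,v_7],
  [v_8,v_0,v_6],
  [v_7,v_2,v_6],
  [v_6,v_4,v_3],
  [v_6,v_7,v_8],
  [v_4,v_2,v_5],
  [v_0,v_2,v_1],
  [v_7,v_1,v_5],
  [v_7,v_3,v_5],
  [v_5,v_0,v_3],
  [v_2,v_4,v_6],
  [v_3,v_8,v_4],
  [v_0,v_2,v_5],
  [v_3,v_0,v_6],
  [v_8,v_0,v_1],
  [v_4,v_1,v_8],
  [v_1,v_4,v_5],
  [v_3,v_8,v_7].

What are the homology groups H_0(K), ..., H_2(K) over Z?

H_0 ≅ Z,  H_1 ≅ Z ⊕ Z_2,  H_2 = 0.

Order the vertices as v_0 < v_1 < v_2 < v_3 < v_4 < v_5 < v_6 < v_7 < v_8. Listing each simplex with vertices in this order, K has dimension 2 with simplices:

  0-simplices (9): [v_0], [v_1], [v_2], [v_3], [v_4], [v_5], [v_6], [v_7], [v_8]
  1-simplices (27): (27 of them)
  2-simplices (18): (18 of them)

giving chain groups C_0 ≅ Z^9, C_1 ≅ Z^27, C_2 ≅ Z^18.

∂_1: C_1 → C_0 maps an edge to its endpoints' difference, ∂[p,q] = q − p.
The 9×27 boundary matrix has rank 8 and Smith normal form diag(1,1,1,1,1,1,1,1).

Boundary ∂_2: C_2 → C_1 acts by ∂[p,q,r] = [q,r] − [p,r] + [p,q]. For instance
  ∂[v_3,v_7,v_8] = [v_7,v_8] − [v_3,v_8] + [v_3,v_7],
  ∂[v_3,v_4,v_6] = [v_4,v_6] − [v_3,v_6] + [v_3,v_4].
As a 27×18 matrix over Z this has rank 18, with invariant factors (1,1,1,1,1,1,1,1,1,1,1,1,1,1,1,1,1,2).

From H_k ≅ ker(∂_k) / im(∂_{k+1}) we obtain:

  H_0: rank C_0 − rank ∂_1 = 9 − 8 = 1, and the invariant factors of ∂_1 are all 1, so H_0 = Z.
  H_1: rank ker ∂_1 − rank ∂_2 = (27 − 8) − 18 = 1, and ∂_2 has invariant factor 2 > 1, so H_1 = Z ⊕ Z_2.
  H_2: rank ker ∂_2 − rank ∂_3 = (18 − 18) − 0 = 0, and there is no ∂_3, so H_2 = 0.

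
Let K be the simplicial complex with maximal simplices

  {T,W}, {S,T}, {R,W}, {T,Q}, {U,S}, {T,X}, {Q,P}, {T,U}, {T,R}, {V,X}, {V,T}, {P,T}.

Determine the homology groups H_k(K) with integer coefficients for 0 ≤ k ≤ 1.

K has 9 vertices, 12 edges.
rank ∂_0 = 0, rank ∂_1 = 8 ⇒ b_0 = 9 − 0 − 8 = 1; all invariant factors of ∂_1 are 1 so no torsion. So H_0 = Z.
rank ∂_1 = 8, rank ∂_2 = 0 ⇒ b_1 = 12 − 8 − 0 = 4. So H_1 = Z^4.

H_0 ≅ Z,  H_1 ≅ Z^4.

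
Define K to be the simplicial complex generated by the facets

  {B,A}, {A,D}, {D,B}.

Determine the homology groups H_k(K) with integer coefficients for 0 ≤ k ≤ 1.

H_0 ≅ Z,  H_1 ≅ Z.

We work with the vertex ordering A < B < D. The simplices of K, each written with vertices in increasing order, are:

  0-simplices (3): A, B, D
  1-simplices (3): AB, AD, BD

Hence C_0 ≅ Z^3, C_1 ≅ Z^3.

The boundary map ∂_1: C_1 → C_0 is given by ∂[p,q] = [q] − [p]. For instance
  ∂BD = D − B.
The resulting 3×3 matrix has rank 2, and its Smith normal form has invariant factors (1,1).

Now H_k = ker ∂_k / im ∂_{k+1}, so:

  H_0: rank C_0 − rank ∂_1 = 3 − 2 = 1, and the invariant factors of ∂_1 are all 1, so H_0 ≅ Z.
  H_1: rank ker ∂_1 − rank ∂_2 = (3 − 2) − 0 = 1, and there is no ∂_2, so H_1 ≅ Z.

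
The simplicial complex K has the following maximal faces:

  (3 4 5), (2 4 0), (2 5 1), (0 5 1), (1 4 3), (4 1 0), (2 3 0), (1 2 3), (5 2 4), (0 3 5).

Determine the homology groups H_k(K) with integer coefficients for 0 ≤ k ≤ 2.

Fix the vertex order 0 < 1 < 2 < 3 < 4 < 5 and write every simplex with vertices in increasing order. Then dim K = 2 and the simplices of K are:

  0-simplices (6): [0], [1], [2], [3], [4], [5]
  1-simplices (15): [0,1], [0,2], [0,3], [0,4], [0,5], [1,2], [1,3], [1,4], [1,5], [2,3], [2,4], [2,5], [3,4], [3,5], [4,5]
  2-simplices (10): [0,1,4], [0,1,5], [0,2,3], [0,2,4], [0,3,5], [1,2,3], [1,2,5], [1,3,4], [2,4,5], [3,4,5]

giving chain groups C_0 ≅ Z^6, C_1 ≅ Z^15, C_2 ≅ Z^10.

Boundary ∂_1: C_1 → C_0 is given by ∂[p,q] = [q] − [p]. For instance
  ∂[1,2] = [2] − [1].
The resulting 6×15 matrix has rank 5, and its Smith normal form has invariant factors (1,1,1,1,1).

∂_2: C_2 → C_1 sends each 2-simplex [p,q,r] to [q,r] − [p,r] + [p,q]. For instance
  ∂[0,2,3] = [2,3] − [0,3] + [0,2],
  ∂[2,4,5] = [4,5] − [2,5] + [2,4].
This gives a 15×10 integer matrix of rank 10; reducing to Smith normal form yields diagonal entries (1,1,1,1,1,1,1,1,1,2).

From H_k ≅ ker(∂_k) / im(∂_{k+1}) we obtain:

  H_0: rank C_0 − rank ∂_1 = 6 − 5 = 1, and the invariant factors of ∂_1 are all 1, so H_0 = Z.
  H_1: rank ker ∂_1 − rank ∂_2 = (15 − 5) − 10 = 0, and ∂_2 has invariant factor 2 > 1, so H_1 = Z/2.
  H_2: rank ker ∂_2 − rank ∂_3 = (10 − 10) − 0 = 0, and there is no ∂_3, so H_2 = 0.

As a check, the Euler characteristic is 6 − 15 + 10 = 1, which agrees with 1 − 0 + 0 = 1.
(K is a triangulation of the real projective plane RP^2.)

H_0 = Z,  H_1 = Z/2,  H_2 = 0.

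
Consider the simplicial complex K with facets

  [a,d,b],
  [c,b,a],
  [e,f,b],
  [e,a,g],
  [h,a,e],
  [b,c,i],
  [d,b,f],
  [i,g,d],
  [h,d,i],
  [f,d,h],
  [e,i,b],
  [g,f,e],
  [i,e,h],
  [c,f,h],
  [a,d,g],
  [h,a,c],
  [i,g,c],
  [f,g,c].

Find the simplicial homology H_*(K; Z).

H_0 = Z,  H_1 = Z^2,  H_2 = Z.

Order the vertices as a < b < c < d < e < f < g < h < i. Listing each simplex with vertices in this order, K has dimension 2 with simplices:

  0-simplices (9): a, b, c, d, e, f, g, h, i
  1-simplices (27): ab, ac, ad, ae, ag, ah, bc, bd, be, bf, bi, cf, cg, ch, ci, df, dg, dh, di, ef, eg, eh, ei, fg, fh, gi, hi
  2-simplices (18): abc, abd, ach, adg, aeg, aeh, bci, bdf, bef, bei, cfg, cfh, cgi, dfh, dgi, dhi, efg, ehi

so the chain groups are C_0 ≅ Z^9, C_1 ≅ Z^27, C_2 ≅ Z^18.

The boundary map ∂_1: C_1 → C_0 is given by ∂[p,q] = [q] − [p]. For instance
  ∂ef = f − e.
The resulting 9×27 matrix has rank 8, and its Smith normal form has invariant factors (1,1,1,1,1,1,1,1).

Boundary ∂_2: C_2 → C_1 acts by ∂[p,q,r] = [q,r] − [p,r] + [p,q]. For instance
  ∂dhi = hi − di + dh,
  ∂abc = bc − ac + ab.
The 27×18 boundary matrix has rank 17 and Smith normal form diag(1,1,1,1,1,1,1,1,1,1,1,1,1,1,1,1,1).

From H_k ≅ ker(∂_k) / im(∂_{k+1}) we obtain:

  H_0: rank C_0 − rank ∂_1 = 9 − 8 = 1, and the invariant factors of ∂_1 are all 1, so H_0 ≅ Z.
  H_1: rank ker ∂_1 − rank ∂_2 = (27 − 8) − 17 = 2, and the invariant factors of ∂_2 are all 1, so H_1 ≅ Z^2.
  H_2: rank ker ∂_2 − rank ∂_3 = (18 − 17) − 0 = 1, and there is no ∂_3, so H_2 ≅ Z.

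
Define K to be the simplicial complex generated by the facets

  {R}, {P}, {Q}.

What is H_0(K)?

Fix the vertex order P < Q < R and write every simplex with vertices in increasing order. Then dim K = 0 and the simplices of K are:

  0-simplices (3): P, Q, R

so the chain groups are C_0 ≅ Z^3.

Computing H_k = (kernel of ∂_k) / (image of ∂_{k+1}):

  H_0: rank C_0 − rank ∂_1 = 3 − 0 = 3, and there is no ∂_1, so H_0 ≅ Z^3.

(K is a triangulation of a set of 3 points.)

H_0 ≅ Z^3.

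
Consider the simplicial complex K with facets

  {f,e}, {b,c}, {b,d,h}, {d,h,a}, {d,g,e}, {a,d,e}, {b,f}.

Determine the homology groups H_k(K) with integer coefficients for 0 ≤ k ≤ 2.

H_0 ≅ Z,  H_1 ≅ Z,  H_2 = 0.

We work with the vertex ordering a < b < c < d < e < f < g < h. The simplices of K, each written with vertices in increasing order, are:

  0-simplices (8): a, b, c, d, e, f, g, h
  1-simplices (12): ad, ae, ah, bc, bd, bf, bh, de, dg, dh, ef, eg
  2-simplices (4): ade, adh, bdh, deg

giving chain groups C_0 ≅ Z^8, C_1 ≅ Z^12, C_2 ≅ Z^4.

Boundary ∂_1: C_1 → C_0 maps an edge to its endpoints' difference, ∂[p,q] = q − p.
As a 8×12 matrix over Z this has rank 7, with invariant factors (1,1,1,1,1,1,1).

Boundary ∂_2: C_2 → C_1 sends each 2-simplex [p,q,r] to [q,r] − [p,r] + [p,q]. For instance
  ∂adh = dh − ah + ad,
  ∂ade = de − ae + ad.
This gives a 12×4 integer matrix of rank 4; reducing to Smith normal form yields diagonal entries (1,1,1,1).

Computing H_k = (kernel of ∂_k) / (image of ∂_{k+1}):

  H_0: rank C_0 − rank ∂_1 = 8 − 7 = 1, and the invariant factors of ∂_1 are all 1, so H_0 = Z.
  H_1: rank ker ∂_1 − rank ∂_2 = (12 − 7) − 4 = 1, and the invariant factors of ∂_2 are all 1, so H_1 = Z.
  H_2: rank ker ∂_2 − rank ∂_3 = (4 − 4) − 0 = 0, and there is no ∂_3, so H_2 = 0.

As a check, the Euler characteristic is 8 − 12 + 4 = 0, which agrees with 1 − 1 + 0 = 0.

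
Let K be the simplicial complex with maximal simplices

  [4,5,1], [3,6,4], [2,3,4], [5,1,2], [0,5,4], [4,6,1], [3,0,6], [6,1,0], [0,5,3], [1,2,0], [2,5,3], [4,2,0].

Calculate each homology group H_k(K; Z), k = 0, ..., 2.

H_0 ≅ Z,  H_1 ≅ Z/2,  H_2 = 0.

K has 7 vertices, 18 edges, 12 triangles.
rank ∂_0 = 0, rank ∂_1 = 6 ⇒ b_0 = 7 − 0 − 6 = 1; all invariant factors of ∂_1 are 1 so no torsion. So H_0 = Z.
rank ∂_1 = 6, rank ∂_2 = 12 ⇒ b_1 = 18 − 6 − 12 = 0; ∂_2 has invariant factor(s) [2] giving torsion. So H_1 = Z/2.
rank ∂_2 = 12, rank ∂_3 = 0 ⇒ b_2 = 12 − 12 − 0 = 0. So H_2 = 0.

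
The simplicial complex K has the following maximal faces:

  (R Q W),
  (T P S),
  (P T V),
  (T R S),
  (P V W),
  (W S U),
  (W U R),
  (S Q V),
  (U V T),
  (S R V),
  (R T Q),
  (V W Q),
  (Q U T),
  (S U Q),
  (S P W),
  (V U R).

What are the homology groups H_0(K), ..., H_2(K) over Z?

H_0 = Z,  H_1 = Z^2,  H_2 = Z.

Order the vertices as P < Q < R < S < T < U < V < W. Listing each simplex with vertices in this order, K has dimension 2 with simplices:

  0-simplices (8): P, Q, R, S, T, U, V, W
  1-simplices (24): PS, PT, PV, PW, QR, QS, QT, QU, QV, QW, RS, RT, RU, RV, RW, ST, SU, SV, SW, TU, TV, UV, UW, VW
  2-simplices (16): PST, PSW, PTV, PVW, QRT, QRW, QSU, QSV, QTU, QVW, RST, RSV, RUV, RUW, SUW, TUV

Hence C_0 ≅ Z^8, C_1 ≅ Z^24, C_2 ≅ Z^16.

∂_1: C_1 → C_0 is given by ∂[p,q] = [q] − [p]. For instance
  ∂SW = W − S.
This gives a 8×24 integer matrix of rank 7; reducing to Smith normal form yields diagonal entries (1,1,1,1,1,1,1).

The boundary map ∂_2: C_2 → C_1 sends each 2-simplex [p,q,r] to [q,r] − [p,r] + [p,q]. For instance
  ∂QSU = SU − QU + QS,
  ∂RST = ST − RT + RS.
As a 24×16 matrix over Z this has rank 15, with invariant factors (1,1,1,1,1,1,1,1,1,1,1,1,1,1,1).

Now H_k = ker ∂_k / im ∂_{k+1}, so:

  H_0: rank C_0 − rank ∂_1 = 8 − 7 = 1, and the invariant factors of ∂_1 are all 1, so H_0 = Z.
  H_1: rank ker ∂_1 − rank ∂_2 = (24 − 7) − 15 = 2, and the invariant factors of ∂_2 are all 1, so H_1 = Z^2.
  H_2: rank ker ∂_2 − rank ∂_3 = (16 − 15) − 0 = 1, and there is no ∂_3, so H_2 = Z.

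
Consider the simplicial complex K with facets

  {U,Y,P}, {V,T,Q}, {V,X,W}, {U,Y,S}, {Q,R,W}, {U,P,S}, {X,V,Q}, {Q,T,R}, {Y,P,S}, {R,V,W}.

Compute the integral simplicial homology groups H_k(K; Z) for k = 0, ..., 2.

H_0 = Z^2,  H_1 = Z,  H_2 = Z.

Order the vertices as P < Q < R < S < T < U < V < W < X < Y. Listing each simplex with vertices in this order, K has dimension 2 with simplices:

  0-simplices (10): P, Q, R, S, T, U, V, W, X, Y
  1-simplices (18): PS, PU, PY, QR, QT, QV, QW, QX, RT, RV, RW, SU, SY, TV, UY, VW, VX, WX
  2-simplices (10): PSU, PSY, PUY, QRT, QRW, QTV, QVX, RVW, SUY, VWX

Hence C_0 ≅ Z^10, C_1 ≅ Z^18, C_2 ≅ Z^10.

Boundary ∂_1: C_1 → C_0 is given by ∂[p,q] = [q] − [p].
As a 10×18 matrix over Z this has rank 8, with invariant factors (1,1,1,1,1,1,1,1).

∂_2: C_2 → C_1 sends each 2-simplex [p,q,r] to [q,r] − [p,r] + [p,q]. For instance
  ∂PSU = SU − PU + PS,
  ∂QRT = RT − QT + QR.
The resulting 18×10 matrix has rank 9, and its Smith normal form has invariant factors (1,1,1,1,1,1,1,1,1).

Reading off H_k = ker ∂_k / im ∂_{k+1}:

  H_0: rank C_0 − rank ∂_1 = 10 − 8 = 2, and the invariant factors of ∂_1 are all 1, so H_0 = Z^2.
  H_1: rank ker ∂_1 − rank ∂_2 = (18 − 8) − 9 = 1, and the invariant factors of ∂_2 are all 1, so H_1 = Z.
  H_2: rank ker ∂_2 − rank ∂_3 = (10 − 9) − 0 = 1, and there is no ∂_3, so H_2 = Z.

(K is a triangulation of the disjoint union of the cylinder S^1 x I and the 2-sphere S^2.)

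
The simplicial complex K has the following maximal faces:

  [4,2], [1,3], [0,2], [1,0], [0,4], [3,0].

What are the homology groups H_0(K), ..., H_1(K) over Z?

K has 5 vertices, 6 edges.
rank ∂_0 = 0, rank ∂_1 = 4 ⇒ b_0 = 5 − 0 − 4 = 1; all invariant factors of ∂_1 are 1 so no torsion. So H_0 = Z.
rank ∂_1 = 4, rank ∂_2 = 0 ⇒ b_1 = 6 − 4 − 0 = 2. So H_1 = Z^2.

H_0 = Z,  H_1 = Z^2.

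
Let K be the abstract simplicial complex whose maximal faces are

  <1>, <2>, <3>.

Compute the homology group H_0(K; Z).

Order the vertices as 1 < 2 < 3. Listing each simplex with vertices in this order, K has dimension 0 with simplices:

  0-simplices (3): [1], [2], [3]

Hence C_0 ≅ Z^3.

From H_k ≅ ker(∂_k) / im(∂_{k+1}) we obtain:

  H_0: rank C_0 − rank ∂_1 = 3 − 0 = 3, and there is no ∂_1, so H_0 ≅ Z^3.

H_0 ≅ Z^3.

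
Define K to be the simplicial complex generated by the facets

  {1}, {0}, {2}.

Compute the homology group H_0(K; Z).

Take the total order 0 < 1 < 2 on the vertex set. Then K (dimension 0) consists of the simplices:

  0-simplices (3): [0], [1], [2]

Hence C_0 ≅ Z^3.

From H_k ≅ ker(∂_k) / im(∂_{k+1}) we obtain:

  H_0: rank C_0 − rank ∂_1 = 3 − 0 = 3, and there is no ∂_1, so H_0 ≅ Z^3.

(K is a triangulation of a set of 3 points.)

H_0 = Z^3.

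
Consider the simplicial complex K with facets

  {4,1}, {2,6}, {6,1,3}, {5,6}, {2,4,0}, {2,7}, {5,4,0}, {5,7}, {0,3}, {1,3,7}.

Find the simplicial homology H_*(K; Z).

Take the total order 0 < 1 < 2 < 3 < 4 < 5 < 6 < 7 on the vertex set. Then K (dimension 2) consists of the simplices:

  0-simplices (8): [0], [1], [2], [3], [4], [5], [6], [7]
  1-simplices (16): [0,2], [0,3], [0,4], [0,5], [1,3], [1,4], [1,6], [1,7], [2,4], [2,6], [2,7], [3,6], [3,7], [4,5], [5,6], [5,7]
  2-simplices (4): [0,2,4], [0,4,5], [1,3,6], [1,3,7]

Hence C_0 ≅ Z^8, C_1 ≅ Z^16, C_2 ≅ Z^4.

Boundary ∂_1: C_1 → C_0 maps an edge to its endpoints' difference, ∂[p,q] = q − p. For instance
  ∂[1,7] = [7] − [1].
The resulting 8×16 matrix has rank 7, and its Smith normal form has invariant factors (1,1,1,1,1,1,1).

∂_2: C_2 → C_1 maps a triangle to the signed sum of its edges. For instance
  ∂[1,3,7] = [3,7] − [1,7] + [1,3],
  ∂[0,4,5] = [4,5] − [0,5] + [0,4].
As a 16×4 matrix over Z this has rank 4, with invariant factors (1,1,1,1).

Computing H_k = (kernel of ∂_k) / (image of ∂_{k+1}):

  H_0: rank C_0 − rank ∂_1 = 8 − 7 = 1, and the invariant factors of ∂_1 are all 1, so H_0 ≅ Z.
  H_1: rank ker ∂_1 − rank ∂_2 = (16 − 7) − 4 = 5, and the invariant factors of ∂_2 are all 1, so H_1 ≅ Z^5.
  H_2: rank ker ∂_2 − rank ∂_3 = (4 − 4) − 0 = 0, and there is no ∂_3, so H_2 ≅ 0.

H_0 ≅ Z,  H_1 ≅ Z^5,  H_2 = 0.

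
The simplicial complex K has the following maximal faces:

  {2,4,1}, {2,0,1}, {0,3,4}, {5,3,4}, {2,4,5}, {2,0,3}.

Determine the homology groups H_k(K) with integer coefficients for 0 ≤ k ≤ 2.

H_0 = Z,  H_1 = Z,  H_2 = 0.

Order the vertices as 0 < 1 < 2 < 3 < 4 < 5. Listing each simplex with vertices in this order, K has dimension 2 with simplices:

  0-simplices (6): [0], [1], [2], [3], [4], [5]
  1-simplices (12): [0,1], [0,2], [0,3], [0,4], [1,2], [1,4], [2,3], [2,4], [2,5], [3,4], [3,5], [4,5]
  2-simplices (6): [0,1,2], [0,2,3], [0,3,4], [1,2,4], [2,4,5], [3,4,5]

Hence C_0 ≅ Z^6, C_1 ≅ Z^12, C_2 ≅ Z^6.

∂_1: C_1 → C_0 sends each edge [p,q] (with p < q) to q − p.
The resulting 6×12 matrix has rank 5, and its Smith normal form has invariant factors (1,1,1,1,1).

Boundary ∂_2: C_2 → C_1 maps a triangle to the signed sum of its edges. For instance
  ∂[3,4,5] = [4,5] − [3,5] + [3,4],
  ∂[0,2,3] = [2,3] − [0,3] + [0,2].
The resulting 12×6 matrix has rank 6, and its Smith normal form has invariant factors (1,1,1,1,1,1).

Now H_k = ker ∂_k / im ∂_{k+1}, so:

  H_0: rank C_0 − rank ∂_1 = 6 − 5 = 1, and the invariant factors of ∂_1 are all 1, so H_0 = Z.
  H_1: rank ker ∂_1 − rank ∂_2 = (12 − 5) − 6 = 1, and the invariant factors of ∂_2 are all 1, so H_1 = Z.
  H_2: rank ker ∂_2 − rank ∂_3 = (6 − 6) − 0 = 0, and there is no ∂_3, so H_2 = 0.

(K is a triangulation of the cylinder S^1 x I.)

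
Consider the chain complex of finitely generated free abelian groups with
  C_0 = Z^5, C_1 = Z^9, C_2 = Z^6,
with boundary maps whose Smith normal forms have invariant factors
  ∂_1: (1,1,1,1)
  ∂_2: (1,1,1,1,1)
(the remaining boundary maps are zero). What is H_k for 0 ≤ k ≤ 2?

H_0: b_0 = 5 − 0 − 4 = 1; torsion from ∂_1 factors > 1: none. So H_0 = Z.
H_1: b_1 = 9 − 4 − 5 = 0; torsion from ∂_2 factors > 1: none. So H_1 = 0.
H_2: b_2 = 6 − 5 − 0 = 1; torsion from ∂_3 factors > 1: none. So H_2 = Z.

H_0 = Z,  H_1 = 0,  H_2 = Z.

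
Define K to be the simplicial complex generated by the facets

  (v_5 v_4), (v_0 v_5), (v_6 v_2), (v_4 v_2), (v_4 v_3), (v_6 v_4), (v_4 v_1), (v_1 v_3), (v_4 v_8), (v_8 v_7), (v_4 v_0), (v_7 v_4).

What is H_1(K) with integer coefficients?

H_1 = Z^4.

K has 9 vertices, 12 edges.
rank ∂_1 = 8, rank ∂_2 = 0 ⇒ b_1 = 12 − 8 − 0 = 4. So H_1 = Z^4.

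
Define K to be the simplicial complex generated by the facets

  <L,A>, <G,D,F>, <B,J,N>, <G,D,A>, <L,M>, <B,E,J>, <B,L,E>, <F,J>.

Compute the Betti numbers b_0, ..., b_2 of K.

b_0 = 1, b_1 = 1, b_2 = 0.

We work with the vertex ordering A < B < D < E < F < G < J < L < M < N. The simplices of K, each written with vertices in increasing order, are:

  0-simplices (10): A, B, D, E, F, G, J, L, M, N
  1-simplices (15): AD, AG, AL, BE, BJ, BL, BN, DF, DG, EJ, EL, FG, FJ, JN, LM
  2-simplices (5): ADG, BEJ, BEL, BJN, DFG

giving chain groups C_0 ≅ Z^10, C_1 ≅ Z^15, C_2 ≅ Z^5.

Boundary ∂_1: C_1 → C_0 is given by ∂[p,q] = [q] − [p]. For instance
  ∂LM = M − L.
The 10×15 boundary matrix has rank 9 and Smith normal form diag(1,1,1,1,1,1,1,1,1).

Boundary ∂_2: C_2 → C_1 sends each 2-simplex [p,q,r] to [q,r] − [p,r] + [p,q]. For instance
  ∂DFG = FG − DG + DF,
  ∂BEJ = EJ − BJ + BE.
The 15×5 boundary matrix has rank 5 and Smith normal form diag(1,1,1,1,1).

Computing H_k = (kernel of ∂_k) / (image of ∂_{k+1}):

  H_0: rank C_0 − rank ∂_1 = 10 − 9 = 1, and the invariant factors of ∂_1 are all 1, so H_0 = Z.
  H_1: rank ker ∂_1 − rank ∂_2 = (15 − 9) − 5 = 1, and the invariant factors of ∂_2 are all 1, so H_1 = Z.
  H_2: rank ker ∂_2 − rank ∂_3 = (5 − 5) − 0 = 0, and there is no ∂_3, so H_2 = 0.

Hence the Betti numbers are b_0 = 1, b_1 = 1, b_2 = 0.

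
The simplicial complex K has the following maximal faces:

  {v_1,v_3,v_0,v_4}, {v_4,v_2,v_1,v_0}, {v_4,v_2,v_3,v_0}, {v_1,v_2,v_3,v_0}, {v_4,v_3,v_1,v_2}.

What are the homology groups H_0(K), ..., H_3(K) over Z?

We work with the vertex ordering v_0 < v_1 < v_2 < v_3 < v_4. The simplices of K, each written with vertices in increasing order, are:

  0-simplices (5): [v_0], [v_1], [v_2], [v_3], [v_4]
  1-simplices (10): [v_0,v_1], [v_0,v_2], [v_0,v_3], [v_0,v_4], [v_1,v_2], [v_1,v_3], [v_1,v_4], [v_2,v_3], [v_2,v_4], [v_3,v_4]
  2-simplices (10): [v_0,v_1,v_2], [v_0,v_1,v_3], [v_0,v_1,v_4], [v_0,v_2,v_3], [v_0,v_2,v_4], [v_0,v_3,v_4], [v_1,v_2,v_3], [v_1,v_2,v_4], [v_1,v_3,v_4], [v_2,v_3,v_4]
  3-simplices (5): [v_0,v_1,v_2,v_3], [v_0,v_1,v_2,v_4], [v_0,v_1,v_3,v_4], [v_0,v_2,v_3,v_4], [v_1,v_2,v_3,v_4]

giving chain groups C_0 ≅ Z^5, C_1 ≅ Z^10, C_2 ≅ Z^10, C_3 ≅ Z^5.

The boundary map ∂_1: C_1 → C_0 maps an edge to its endpoints' difference, ∂[p,q] = q − p. For instance
  ∂[v_0,v_2] = [v_2] − [v_0].
As a 5×10 matrix over Z this has rank 4, with invariant factors (1,1,1,1).

Boundary ∂_2: C_2 → C_1 sends each 2-simplex [p,q,r] to [q,r] − [p,r] + [p,q]. For instance
  ∂[v_0,v_1,v_3] = [v_1,v_3] − [v_0,v_3] + [v_0,v_1],
  ∂[v_0,v_1,v_2] = [v_1,v_2] − [v_0,v_2] + [v_0,v_1].
As a 10×10 matrix over Z this has rank 6, with invariant factors (1,1,1,1,1,1).

Boundary ∂_3: C_3 → C_2 sends each 3-simplex σ to the alternating sum Σ_i (−1)^i (σ with its i-th vertex removed). For instance
  ∂[v_1,v_2,v_3,v_4] = [v_2,v_3,v_4] − [v_1,v_3,v_4] + [v_1,v_2,v_4] − [v_1,v_2,v_3],
  ∂[v_0,v_1,v_3,v_4] = [v_1,v_3,v_4] − [v_0,v_3,v_4] + [v_0,v_1,v_4] − [v_0,v_1,v_3].
The resulting 10×5 matrix has rank 4, and its Smith normal form has invariant factors (1,1,1,1).

Now H_k = ker ∂_k / im ∂_{k+1}, so:

  H_0: rank C_0 − rank ∂_1 = 5 − 4 = 1, and the invariant factors of ∂_1 are all 1, so H_0 = Z.
  H_1: rank ker ∂_1 − rank ∂_2 = (10 − 4) − 6 = 0, and the invariant factors of ∂_2 are all 1, so H_1 = 0.
  H_2: rank ker ∂_2 − rank ∂_3 = (10 − 6) − 4 = 0, and the invariant factors of ∂_3 are all 1, so H_2 = 0.
  H_3: rank ker ∂_3 − rank ∂_4 = (5 − 4) − 0 = 1, and there is no ∂_4, so H_3 = Z.

As a check, the Euler characteristic is 5 − 10 + 10 − 5 = 0, which agrees with 1 − 0 + 0 − 1 = 0.

H_0 = Z,  H_1 = 0,  H_2 = 0,  H_3 = Z.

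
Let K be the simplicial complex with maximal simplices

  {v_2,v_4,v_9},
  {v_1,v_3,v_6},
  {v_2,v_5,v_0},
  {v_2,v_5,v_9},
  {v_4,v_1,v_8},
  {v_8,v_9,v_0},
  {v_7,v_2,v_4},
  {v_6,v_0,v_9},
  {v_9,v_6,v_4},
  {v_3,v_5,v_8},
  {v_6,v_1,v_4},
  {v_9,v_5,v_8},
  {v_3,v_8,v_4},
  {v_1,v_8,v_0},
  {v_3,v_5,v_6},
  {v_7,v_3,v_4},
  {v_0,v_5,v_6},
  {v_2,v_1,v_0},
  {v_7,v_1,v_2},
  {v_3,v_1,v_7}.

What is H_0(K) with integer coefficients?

H_0 ≅ Z.

We work with the vertex ordering v_0 < v_1 < v_2 < v_3 < v_4 < v_5 < v_6 < v_7 < v_8 < v_9. The simplices of K, each written with vertices in increasing order, are:

  0-simplices (10): [v_0], [v_1], [v_2], [v_3], [v_4], [v_5], [v_6], [v_7], [v_8], [v_9]
  1-simplices (30): (30 of them)
  2-simplices (20): (20 of them)

so the chain groups are C_0 ≅ Z^10, C_1 ≅ Z^30, C_2 ≅ Z^20.

The boundary map ∂_1: C_1 → C_0 maps an edge to its endpoints' difference, ∂[p,q] = q − p. For instance
  ∂[v_5,v_8] = [v_8] − [v_5].
As a 10×30 matrix over Z this has rank 9, with invariant factors (1,1,1,1,1,1,1,1,1).

∂_2: C_2 → C_1 acts by ∂[p,q,r] = [q,r] − [p,r] + [p,q]. For instance
  ∂[v_5,v_8,v_9] = [v_8,v_9] − [v_5,v_9] + [v_5,v_8],
  ∂[v_3,v_4,v_7] = [v_4,v_7] − [v_3,v_7] + [v_3,v_4].
As a 30×20 matrix over Z this has rank 20, with invariant factors (1,1,1,1,1,1,1,1,1,1,1,1,1,1,1,1,1,1,1,2).

Reading off H_k = ker ∂_k / im ∂_{k+1}:

  H_0: rank C_0 − rank ∂_1 = 10 − 9 = 1, and the invariant factors of ∂_1 are all 1, so H_0 ≅ Z.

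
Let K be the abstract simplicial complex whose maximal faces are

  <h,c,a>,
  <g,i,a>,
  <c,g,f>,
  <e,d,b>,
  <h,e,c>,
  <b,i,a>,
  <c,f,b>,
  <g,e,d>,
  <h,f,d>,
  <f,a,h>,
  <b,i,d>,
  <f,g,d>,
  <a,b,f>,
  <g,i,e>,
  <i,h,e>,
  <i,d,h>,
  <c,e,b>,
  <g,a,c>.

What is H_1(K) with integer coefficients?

H_1 ≅ Z ⊕ Z_2.

Fix the vertex order a < b < c < d < e < f < g < h < i and write every simplex with vertices in increasing order. Then dim K = 2 and the simplices of K are:

  0-simplices (9): a, b, c, d, e, f, g, h, i
  1-simplices (27): ab, ac, af, ag, ah, ai, bc, bd, be, bf, bi, ce, cf, cg, ch, de, df, dg, dh, di, eg, eh, ei, fg, fh, gi, hi
  2-simplices (18): abf, abi, acg, ach, afh, agi, bce, bcf, bde, bdi, ceh, cfg, deg, dfg, dfh, dhi, egi, ehi

so the chain groups are C_0 ≅ Z^9, C_1 ≅ Z^27, C_2 ≅ Z^18.

The boundary map ∂_1: C_1 → C_0 is given by ∂[p,q] = [q] − [p]. For instance
  ∂ce = e − c.
The resulting 9×27 matrix has rank 8, and its Smith normal form has invariant factors (1,1,1,1,1,1,1,1).

The boundary map ∂_2: C_2 → C_1 sends each 2-simplex [p,q,r] to [q,r] − [p,r] + [p,q]. For instance
  ∂bcf = cf − bf + bc,
  ∂deg = eg − dg + de.
As a 27×18 matrix over Z this has rank 18, with invariant factors (1,1,1,1,1,1,1,1,1,1,1,1,1,1,1,1,1,2).

Reading off H_k = ker ∂_k / im ∂_{k+1}:

  H_1: rank ker ∂_1 − rank ∂_2 = (27 − 8) − 18 = 1, and ∂_2 has invariant factor 2 > 1, so H_1 ≅ Z ⊕ Z_2.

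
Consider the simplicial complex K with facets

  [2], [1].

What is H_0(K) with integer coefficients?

Take the total order 1 < 2 on the vertex set. Then K (dimension 0) consists of the simplices:

  0-simplices (2): [1], [2]

giving chain groups C_0 ≅ Z^2.

From H_k ≅ ker(∂_k) / im(∂_{k+1}) we obtain:

  H_0: rank C_0 − rank ∂_1 = 2 − 0 = 2, and there is no ∂_1, so H_0 ≅ Z^2.

H_0 = Z^2.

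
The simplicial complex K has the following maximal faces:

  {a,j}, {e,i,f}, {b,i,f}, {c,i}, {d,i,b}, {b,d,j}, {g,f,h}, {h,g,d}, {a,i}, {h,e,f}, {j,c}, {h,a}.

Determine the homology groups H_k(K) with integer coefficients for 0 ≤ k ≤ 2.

H_0 = Z,  H_1 = Z^4,  H_2 = 0.

Fix the vertex order a < b < c < d < e < f < g < h < i < j and write every simplex with vertices in increasing order. Then dim K = 2 and the simplices of K are:

  0-simplices (10): a, b, c, d, e, f, g, h, i, j
  1-simplices (20): ah, ai, aj, bd, bf, bi, bj, ci, cj, dg, dh, di, dj, ef, eh, ei, fg, fh, fi, gh
  2-simplices (7): bdi, bdj, bfi, dgh, efh, efi, fgh

so the chain groups are C_0 ≅ Z^10, C_1 ≅ Z^20, C_2 ≅ Z^7.

∂_1: C_1 → C_0 is given by ∂[p,q] = [q] − [p]. For instance
  ∂cj = j − c.
As a 10×20 matrix over Z this has rank 9, with invariant factors (1,1,1,1,1,1,1,1,1).

∂_2: C_2 → C_1 acts by ∂[p,q,r] = [q,r] − [p,r] + [p,q]. For instance
  ∂bdj = dj − bj + bd,
  ∂bfi = fi − bi + bf.
The resulting 20×7 matrix has rank 7, and its Smith normal form has invariant factors (1,1,1,1,1,1,1).

Computing H_k = (kernel of ∂_k) / (image of ∂_{k+1}):

  H_0: rank C_0 − rank ∂_1 = 10 − 9 = 1, and the invariant factors of ∂_1 are all 1, so H_0 = Z.
  H_1: rank ker ∂_1 − rank ∂_2 = (20 − 9) − 7 = 4, and the invariant factors of ∂_2 are all 1, so H_1 = Z^4.
  H_2: rank ker ∂_2 − rank ∂_3 = (7 − 7) − 0 = 0, and there is no ∂_3, so H_2 = 0.

As a check, the Euler characteristic is 10 − 20 + 7 = -3, which agrees with 1 − 4 + 0 = -3.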